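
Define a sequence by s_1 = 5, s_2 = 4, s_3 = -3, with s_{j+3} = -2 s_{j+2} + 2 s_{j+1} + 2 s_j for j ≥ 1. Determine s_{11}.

-12088

s_4 = -2*(-3) + 2*4 + 2*5 = 24
s_5 = -2*24 + 2*(-3) + 2*4 = -46
s_6 = -2*(-46) + 2*24 + 2*(-3) = 134
s_7 = -2*134 + 2*(-46) + 2*24 = -312
s_8 = -2*(-312) + 2*134 + 2*(-46) = 800
s_9 = -2*800 + 2*(-312) + 2*134 = -1956
s_{10} = -2*(-1956) + 2*800 + 2*(-312) = 4888
s_{11} = -2*4888 + 2*(-1956) + 2*800 = -12088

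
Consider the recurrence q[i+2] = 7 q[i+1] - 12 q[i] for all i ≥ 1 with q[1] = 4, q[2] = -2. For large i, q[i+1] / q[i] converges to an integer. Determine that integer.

The characteristic equation is r^2 - 7r + 12 = 0, which factors as (r - 4)(r - 3) = 0.
So the roots are 4 and 3. Since |4| > |3| and the coefficient of 4^i is non-zero, the ratio tends to 4.

4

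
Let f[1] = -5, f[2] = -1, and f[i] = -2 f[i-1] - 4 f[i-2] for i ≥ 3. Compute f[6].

176

f[3] = -2(-1) - 4(-5) = 22
f[4] = -2(22) - 4(-1) = -40
f[5] = -2(-40) - 4(22) = -8
f[6] = -2(-8) - 4(-40) = 176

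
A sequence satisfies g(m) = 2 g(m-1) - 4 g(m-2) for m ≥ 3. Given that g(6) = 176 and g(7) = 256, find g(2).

Rearranging, g(m-2) = (g(m) - 2 g(m-1)) / -4.
g(5) = (256 - 2·176) / -4 = -96/-4 = 24
g(4) = (176 - 2·24) / -4 = 128/-4 = -32
g(3) = (24 - 2·(-32)) / -4 = 88/-4 = -22
g(2) = (-32 - 2·(-22)) / -4 = 12/-4 = -3

-3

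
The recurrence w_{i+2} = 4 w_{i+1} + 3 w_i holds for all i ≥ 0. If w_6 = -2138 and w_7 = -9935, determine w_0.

Rearranging, w_{i-2} = (w_i - 4 w_{i-1}) / 3.
w_5 = (-9935 - 4*(-2138)) / 3 = -1383/3 = -461
w_4 = (-2138 - 4*(-461)) / 3 = -294/3 = -98
w_3 = (-461 - 4*(-98)) / 3 = -69/3 = -23
w_2 = (-98 - 4*(-23)) / 3 = -6/3 = -2
w_1 = (-23 - 4*(-2)) / 3 = -15/3 = -5
w_0 = (-2 - 4*(-5)) / 3 = 18/3 = 6

6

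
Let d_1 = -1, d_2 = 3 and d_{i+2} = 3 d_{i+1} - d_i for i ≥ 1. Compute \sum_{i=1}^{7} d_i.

d_3 = 3*3 - (-1) = 10
d_4 = 3*10 - 3 = 27
d_5 = 3*27 - 10 = 71
d_6 = 3*71 - 27 = 186
d_7 = 3*186 - 71 = 487
Sum = (-1) + 3 + 10 + 27 + 71 + 186 + 487 = 783

783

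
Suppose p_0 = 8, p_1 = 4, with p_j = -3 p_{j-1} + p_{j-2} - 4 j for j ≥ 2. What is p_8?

-12660

p_2 = -3(4) + 8 - 8 = -12
p_3 = -3(-12) + 4 - 12 = 28
p_4 = -3(28) + (-12) - 16 = -112
p_5 = -3(-112) + 28 - 20 = 344
p_6 = -3(344) + (-112) - 24 = -1168
p_7 = -3(-1168) + 344 - 28 = 3820
p_8 = -3(3820) + (-1168) - 32 = -12660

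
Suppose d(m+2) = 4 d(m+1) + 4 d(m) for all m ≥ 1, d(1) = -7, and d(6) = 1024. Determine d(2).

Let d(2) = v.
d(3) = -28 + 4v
d(4) = -112 + 20v
d(5) = -560 + 96v
d(6) = -2688 + 464v
So -2688 + 464v = 1024, giving v = 8.

8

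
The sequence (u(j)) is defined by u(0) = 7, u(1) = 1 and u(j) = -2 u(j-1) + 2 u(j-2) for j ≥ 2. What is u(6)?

496

u(2) = -2*1 + 2*7 = 12
u(3) = -2*12 + 2*1 = -22
u(4) = -2*(-22) + 2*12 = 68
u(5) = -2*68 + 2*(-22) = -180
u(6) = -2*(-180) + 2*68 = 496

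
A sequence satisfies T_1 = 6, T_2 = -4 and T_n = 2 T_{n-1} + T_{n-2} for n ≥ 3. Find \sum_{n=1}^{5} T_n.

-26

T_3 = 2*(-4) + 6 = -2
T_4 = 2*(-2) + (-4) = -8
T_5 = 2*(-8) + (-2) = -18
Sum = 6 + (-4) + (-2) + (-8) + (-18) = -26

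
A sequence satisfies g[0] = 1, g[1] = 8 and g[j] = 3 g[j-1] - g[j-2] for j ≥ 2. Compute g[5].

g[2] = 3(8) - 1 = 23
g[3] = 3(23) - 8 = 61
g[4] = 3(61) - 23 = 160
g[5] = 3(160) - 61 = 419

419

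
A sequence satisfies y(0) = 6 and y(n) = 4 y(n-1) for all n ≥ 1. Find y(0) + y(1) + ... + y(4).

2046

y(1) = 4·6 = 24
y(2) = 4·24 = 96
y(3) = 4·96 = 384
y(4) = 4·384 = 1536
Sum = 6 + 24 + 96 + 384 + 1536 = 2046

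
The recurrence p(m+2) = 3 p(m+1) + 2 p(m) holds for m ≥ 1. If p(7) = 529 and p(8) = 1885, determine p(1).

-7

Rearranging, p(m-2) = (p(m) - 3 p(m-1)) / 2.
p(6) = (1885 - 3(529)) / 2 = 298/2 = 149
p(5) = (529 - 3(149)) / 2 = 82/2 = 41
p(4) = (149 - 3(41)) / 2 = 26/2 = 13
p(3) = (41 - 3(13)) / 2 = 2/2 = 1
p(2) = (13 - 3(1)) / 2 = 10/2 = 5
p(1) = (1 - 3(5)) / 2 = -14/2 = -7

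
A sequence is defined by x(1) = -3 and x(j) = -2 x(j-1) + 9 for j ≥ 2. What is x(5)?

x(2) = -2(-3) + 9 = 15
x(3) = -2(15) + 9 = -21
x(4) = -2(-21) + 9 = 51
x(5) = -2(51) + 9 = -93

-93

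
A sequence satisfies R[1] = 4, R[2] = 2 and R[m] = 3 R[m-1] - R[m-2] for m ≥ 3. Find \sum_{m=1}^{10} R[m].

1980

R[3] = 3*2 - 4 = 2
R[4] = 3*2 - 2 = 4
R[5] = 3*4 - 2 = 10
R[6] = 3*10 - 4 = 26
R[7] = 3*26 - 10 = 68
R[8] = 3*68 - 26 = 178
R[9] = 3*178 - 68 = 466
R[10] = 3*466 - 178 = 1220
Sum = 4 + 2 + 2 + 4 + 10 + 26 + 68 + 178 + 466 + 1220 = 1980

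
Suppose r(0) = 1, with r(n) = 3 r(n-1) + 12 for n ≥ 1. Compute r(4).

561

r(1) = 3*1 + 12 = 15
r(2) = 3*15 + 12 = 57
r(3) = 3*57 + 12 = 183
r(4) = 3*183 + 12 = 561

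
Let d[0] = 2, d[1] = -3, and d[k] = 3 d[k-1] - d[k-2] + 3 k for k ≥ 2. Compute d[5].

d[2] = 3(-3) - 2 + 6 = -5
d[3] = 3(-5) - (-3) + 9 = -3
d[4] = 3(-3) - (-5) + 12 = 8
d[5] = 3(8) - (-3) + 15 = 42

42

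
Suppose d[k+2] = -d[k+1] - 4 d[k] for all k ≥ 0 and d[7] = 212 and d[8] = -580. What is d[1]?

Rearranging, d[k-2] = (d[k] + d[k-1]) / -4.
d[6] = (-580 + 212) / -4 = -368/-4 = 92
d[5] = (212 + 92) / -4 = 304/-4 = -76
d[4] = (92 + (-76)) / -4 = 16/-4 = -4
d[3] = (-76 + (-4)) / -4 = -80/-4 = 20
d[2] = (-4 + 20) / -4 = 16/-4 = -4
d[1] = (20 + (-4)) / -4 = 16/-4 = -4

-4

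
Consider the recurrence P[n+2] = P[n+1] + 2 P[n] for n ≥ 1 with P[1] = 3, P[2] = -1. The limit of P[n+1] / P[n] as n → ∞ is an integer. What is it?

2

The characteristic equation is r^2 - r - 2 = 0, which factors as (r - 2)(r + 1) = 0.
So the roots are 2 and -1. Since |2| > |-1| and the coefficient of 2^n is non-zero, the ratio tends to 2.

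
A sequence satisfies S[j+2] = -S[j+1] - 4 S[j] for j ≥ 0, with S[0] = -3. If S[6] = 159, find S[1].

Let S[1] = w.
S[2] = 12 - w
S[3] = -12 - 3w
S[4] = -36 + 7w
S[5] = 84 + 5w
S[6] = 60 - 33w
So 60 - 33w = 159, giving w = -3.

-3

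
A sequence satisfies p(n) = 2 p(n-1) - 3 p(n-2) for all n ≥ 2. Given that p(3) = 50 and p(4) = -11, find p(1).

Rearranging, p(n-2) = (p(n) - 2 p(n-1)) / -3.
p(2) = (-11 - 2*50) / -3 = -111/-3 = 37
p(1) = (50 - 2*37) / -3 = -24/-3 = 8

8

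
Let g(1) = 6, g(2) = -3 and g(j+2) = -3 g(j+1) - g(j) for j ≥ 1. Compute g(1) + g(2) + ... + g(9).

510

g(3) = -3·(-3) - 6 = 3
g(4) = -3·3 - (-3) = -6
g(5) = -3·(-6) - 3 = 15
g(6) = -3·15 - (-6) = -39
g(7) = -3·(-39) - 15 = 102
g(8) = -3·102 - (-39) = -267
g(9) = -3·(-267) - 102 = 699
Sum = 6 + (-3) + 3 + (-6) + 15 + (-39) + 102 + (-267) + 699 = 510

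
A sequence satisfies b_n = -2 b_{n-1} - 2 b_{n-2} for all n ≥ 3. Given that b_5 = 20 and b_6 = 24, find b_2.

-6

Rearranging, b_{n-2} = (b_n + 2 b_{n-1}) / -2.
b_4 = (24 + 2*20) / -2 = 64/-2 = -32
b_3 = (20 + 2*(-32)) / -2 = -44/-2 = 22
b_2 = (-32 + 2*22) / -2 = 12/-2 = -6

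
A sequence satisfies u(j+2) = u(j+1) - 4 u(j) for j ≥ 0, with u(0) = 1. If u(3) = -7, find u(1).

1

Let u(1) = x.
u(2) = -4 + x
u(3) = -4 - 3x
So -4 - 3x = -7, giving x = 1.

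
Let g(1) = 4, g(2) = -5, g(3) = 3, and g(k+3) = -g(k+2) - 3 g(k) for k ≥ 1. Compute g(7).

84

g(4) = -3 - 3·4 = -15
g(5) = -(-15) - 3·(-5) = 30
g(6) = -30 - 3·3 = -39
g(7) = -(-39) - 3·(-15) = 84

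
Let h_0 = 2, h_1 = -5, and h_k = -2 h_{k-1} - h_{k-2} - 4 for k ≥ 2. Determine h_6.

h_2 = -2*(-5) - 2 - 4 = 4
h_3 = -2*4 - (-5) - 4 = -7
h_4 = -2*(-7) - 4 - 4 = 6
h_5 = -2*6 - (-7) - 4 = -9
h_6 = -2*(-9) - 6 - 4 = 8

8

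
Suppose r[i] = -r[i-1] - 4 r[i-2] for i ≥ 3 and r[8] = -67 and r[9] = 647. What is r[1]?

-1

Rearranging, r[i-2] = (r[i] + r[i-1]) / -4.
r[7] = (647 + (-67)) / -4 = 580/-4 = -145
r[6] = (-67 + (-145)) / -4 = -212/-4 = 53
r[5] = (-145 + 53) / -4 = -92/-4 = 23
r[4] = (53 + 23) / -4 = 76/-4 = -19
r[3] = (23 + (-19)) / -4 = 4/-4 = -1
r[2] = (-19 + (-1)) / -4 = -20/-4 = 5
r[1] = (-1 + 5) / -4 = 4/-4 = -1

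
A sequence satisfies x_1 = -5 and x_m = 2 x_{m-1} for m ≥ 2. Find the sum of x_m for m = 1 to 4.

-75

x_2 = 2(-5) = -10
x_3 = 2(-10) = -20
x_4 = 2(-20) = -40
Sum = (-5) + (-10) + (-20) + (-40) = -75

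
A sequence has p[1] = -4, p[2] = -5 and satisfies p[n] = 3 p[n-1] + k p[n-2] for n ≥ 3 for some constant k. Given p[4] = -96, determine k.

p[3] = -15 - 4k
p[4] = -45 - 17k
So -45 - 17k = -96, giving k = 3.

3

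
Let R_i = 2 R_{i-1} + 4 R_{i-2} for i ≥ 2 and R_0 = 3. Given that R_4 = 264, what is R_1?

Let R_1 = x.
R_2 = 12 + 2x
R_3 = 24 + 8x
R_4 = 96 + 24x
So 96 + 24x = 264, giving x = 7.

7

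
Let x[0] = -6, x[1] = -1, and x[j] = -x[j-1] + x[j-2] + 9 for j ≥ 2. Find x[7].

x[2] = -(-1) + (-6) + 9 = 4
x[3] = -4 + (-1) + 9 = 4
x[4] = -4 + 4 + 9 = 9
x[5] = -9 + 4 + 9 = 4
x[6] = -4 + 9 + 9 = 14
x[7] = -14 + 4 + 9 = -1

-1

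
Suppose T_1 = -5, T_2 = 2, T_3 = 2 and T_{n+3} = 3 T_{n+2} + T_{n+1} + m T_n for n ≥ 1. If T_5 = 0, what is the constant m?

2

T_4 = 8 - 5m
T_5 = 26 - 13m
So 26 - 13m = 0, giving m = 2.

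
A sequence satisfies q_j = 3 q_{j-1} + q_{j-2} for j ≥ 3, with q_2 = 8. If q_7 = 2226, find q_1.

Let q_1 = w.
q_3 = 24 + w
q_4 = 80 + 3w
q_5 = 264 + 10w
q_6 = 872 + 33w
q_7 = 2880 + 109w
So 2880 + 109w = 2226, giving w = -6.

-6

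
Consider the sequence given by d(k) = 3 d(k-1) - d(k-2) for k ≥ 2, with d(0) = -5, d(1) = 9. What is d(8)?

d(2) = 3(9) - (-5) = 32
d(3) = 3(32) - 9 = 87
d(4) = 3(87) - 32 = 229
d(5) = 3(229) - 87 = 600
d(6) = 3(600) - 229 = 1571
d(7) = 3(1571) - 600 = 4113
d(8) = 3(4113) - 1571 = 10768

10768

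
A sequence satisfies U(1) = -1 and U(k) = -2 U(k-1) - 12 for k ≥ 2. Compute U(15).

The fixed point is -12/(1 + 2) = -4, so U(k) + 4 = -2(U(k-1) + 4).
Hence U(k) = 3·(-2)^{k-1} - 4.
U(15) = 3·(-2)^{14} - 4 = 3·16384 - 4 = 49148.

49148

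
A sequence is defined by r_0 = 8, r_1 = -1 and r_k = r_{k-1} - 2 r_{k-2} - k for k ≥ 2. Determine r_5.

49

r_2 = (-1) - 2·8 - 2 = -19
r_3 = (-19) - 2·(-1) - 3 = -20
r_4 = (-20) - 2·(-19) - 4 = 14
r_5 = 14 - 2·(-20) - 5 = 49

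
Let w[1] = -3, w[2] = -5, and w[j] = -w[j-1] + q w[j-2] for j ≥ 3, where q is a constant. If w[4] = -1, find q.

w[3] = 5 - 3q
w[4] = -5 - 2q
So -5 - 2q = -1, giving q = -2.

-2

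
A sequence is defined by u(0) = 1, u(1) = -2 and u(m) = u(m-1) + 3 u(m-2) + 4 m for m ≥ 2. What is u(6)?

321

u(2) = (-2) + 3·1 + 8 = 9
u(3) = 9 + 3·(-2) + 12 = 15
u(4) = 15 + 3·9 + 16 = 58
u(5) = 58 + 3·15 + 20 = 123
u(6) = 123 + 3·58 + 24 = 321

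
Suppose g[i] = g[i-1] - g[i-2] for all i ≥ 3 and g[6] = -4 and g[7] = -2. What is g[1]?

-2

Rearranging, g[i-2] = -(g[i] - g[i-1]).
g[5] = -(-2 - (-4)) = -2
g[4] = -(-4 - (-2)) = 2
g[3] = -(-2 - 2) = 4
g[2] = -(2 - 4) = 2
g[1] = -(4 - 2) = -2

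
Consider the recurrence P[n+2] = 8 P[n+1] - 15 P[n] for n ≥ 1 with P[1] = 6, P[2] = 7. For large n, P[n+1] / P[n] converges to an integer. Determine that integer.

5

The characteristic equation is r^2 - 8r + 15 = 0, which factors as (r - 5)(r - 3) = 0.
So the roots are 5 and 3. Since |5| > |3| and the coefficient of 5^n is non-zero, the ratio tends to 5.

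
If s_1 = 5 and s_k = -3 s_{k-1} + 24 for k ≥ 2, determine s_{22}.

10460353209

The fixed point is 24/(1 + 3) = 6, so s_k - 6 = -3(s_{k-1} - 6).
Hence s_k = -1·(-3)^{k-1} + 6.
s_{22} = -1·(-3)^{21} + 6 = -1·-10460353203 + 6 = 10460353209.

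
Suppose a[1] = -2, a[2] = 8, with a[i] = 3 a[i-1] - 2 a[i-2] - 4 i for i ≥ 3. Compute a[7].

a[3] = 3*8 - 2*(-2) - 12 = 16
a[4] = 3*16 - 2*8 - 16 = 16
a[5] = 3*16 - 2*16 - 20 = -4
a[6] = 3*(-4) - 2*16 - 24 = -68
a[7] = 3*(-68) - 2*(-4) - 28 = -224

-224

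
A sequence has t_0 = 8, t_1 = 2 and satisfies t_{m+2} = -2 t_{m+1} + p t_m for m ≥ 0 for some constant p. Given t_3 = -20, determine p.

t_2 = -4 + 8p
t_3 = 8 - 14p
So 8 - 14p = -20, giving p = 2.

2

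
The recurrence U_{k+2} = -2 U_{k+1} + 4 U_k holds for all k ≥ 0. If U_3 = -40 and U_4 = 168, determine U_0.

6

Rearranging, U_{k-2} = (U_k + 2 U_{k-1}) / 4.
U_2 = (168 + 2(-40)) / 4 = 88/4 = 22
U_1 = (-40 + 2(22)) / 4 = 4/4 = 1
U_0 = (22 + 2(1)) / 4 = 24/4 = 6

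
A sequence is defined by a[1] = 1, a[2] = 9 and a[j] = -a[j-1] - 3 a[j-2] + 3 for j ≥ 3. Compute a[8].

129

a[3] = -9 - 3(1) + 3 = -9
a[4] = -(-9) - 3(9) + 3 = -15
a[5] = -(-15) - 3(-9) + 3 = 45
a[6] = -45 - 3(-15) + 3 = 3
a[7] = -3 - 3(45) + 3 = -135
a[8] = -(-135) - 3(3) + 3 = 129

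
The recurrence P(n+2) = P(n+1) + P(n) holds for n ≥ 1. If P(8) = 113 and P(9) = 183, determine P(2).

Rearranging, P(n-2) = P(n) - P(n-1).
P(7) = 183 - 113 = 70
P(6) = 113 - 70 = 43
P(5) = 70 - 43 = 27
P(4) = 43 - 27 = 16
P(3) = 27 - 16 = 11
P(2) = 16 - 11 = 5

5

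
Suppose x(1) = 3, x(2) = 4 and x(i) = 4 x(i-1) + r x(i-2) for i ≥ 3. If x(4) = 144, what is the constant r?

x(3) = 16 + 3r
x(4) = 64 + 16r
So 64 + 16r = 144, giving r = 5.

5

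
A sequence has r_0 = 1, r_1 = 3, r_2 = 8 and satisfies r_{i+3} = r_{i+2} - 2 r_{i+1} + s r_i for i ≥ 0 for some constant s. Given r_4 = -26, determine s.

r_3 = 2 + s
r_4 = -14 + 4s
So -14 + 4s = -26, giving s = -3.

-3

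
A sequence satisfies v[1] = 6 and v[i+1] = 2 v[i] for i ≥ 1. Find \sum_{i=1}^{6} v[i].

378

v[2] = 2*6 = 12
v[3] = 2*12 = 24
v[4] = 2*24 = 48
v[5] = 2*48 = 96
v[6] = 2*96 = 192
Sum = 6 + 12 + 24 + 48 + 96 + 192 = 378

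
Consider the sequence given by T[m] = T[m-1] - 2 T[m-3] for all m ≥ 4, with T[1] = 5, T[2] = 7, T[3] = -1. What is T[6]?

T[4] = (-1) - 2(5) = -11
T[5] = (-11) - 2(7) = -25
T[6] = (-25) - 2(-1) = -23

-23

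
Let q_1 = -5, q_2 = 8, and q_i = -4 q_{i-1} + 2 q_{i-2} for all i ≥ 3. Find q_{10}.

1429888

q_3 = -4·8 + 2·(-5) = -42
q_4 = -4·(-42) + 2·8 = 184
q_5 = -4·184 + 2·(-42) = -820
q_6 = -4·(-820) + 2·184 = 3648
q_7 = -4·3648 + 2·(-820) = -16232
q_8 = -4·(-16232) + 2·3648 = 72224
q_9 = -4·72224 + 2·(-16232) = -321360
q_{10} = -4·(-321360) + 2·72224 = 1429888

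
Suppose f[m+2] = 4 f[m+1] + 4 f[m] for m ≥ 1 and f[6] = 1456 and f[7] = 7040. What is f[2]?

Rearranging, f[m-2] = (f[m] - 4 f[m-1]) / 4.
f[5] = (7040 - 4*1456) / 4 = 1216/4 = 304
f[4] = (1456 - 4*304) / 4 = 240/4 = 60
f[3] = (304 - 4*60) / 4 = 64/4 = 16
f[2] = (60 - 4*16) / 4 = -4/4 = -1

-1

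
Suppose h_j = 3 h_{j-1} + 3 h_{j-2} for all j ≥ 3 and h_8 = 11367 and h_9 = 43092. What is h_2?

7

Rearranging, h_{j-2} = (h_j - 3 h_{j-1}) / 3.
h_7 = (43092 - 3(11367)) / 3 = 8991/3 = 2997
h_6 = (11367 - 3(2997)) / 3 = 2376/3 = 792
h_5 = (2997 - 3(792)) / 3 = 621/3 = 207
h_4 = (792 - 3(207)) / 3 = 171/3 = 57
h_3 = (207 - 3(57)) / 3 = 36/3 = 12
h_2 = (57 - 3(12)) / 3 = 21/3 = 7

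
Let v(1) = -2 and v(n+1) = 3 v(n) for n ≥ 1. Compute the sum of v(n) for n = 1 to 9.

v(2) = 3·(-2) = -6
v(3) = 3·(-6) = -18
v(4) = 3·(-18) = -54
v(5) = 3·(-54) = -162
v(6) = 3·(-162) = -486
v(7) = 3·(-486) = -1458
v(8) = 3·(-1458) = -4374
v(9) = 3·(-4374) = -13122
Sum = (-2) + (-6) + (-18) + (-54) + (-162) + (-486) + (-1458) + (-4374) + (-13122) = -19682

-19682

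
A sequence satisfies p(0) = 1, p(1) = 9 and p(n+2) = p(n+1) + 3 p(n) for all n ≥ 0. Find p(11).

p(2) = 9 + 3*1 = 12
p(3) = 12 + 3*9 = 39
p(4) = 39 + 3*12 = 75
p(5) = 75 + 3*39 = 192
p(6) = 192 + 3*75 = 417
p(7) = 417 + 3*192 = 993
p(8) = 993 + 3*417 = 2244
p(9) = 2244 + 3*993 = 5223
p(10) = 5223 + 3*2244 = 11955
p(11) = 11955 + 3*5223 = 27624

27624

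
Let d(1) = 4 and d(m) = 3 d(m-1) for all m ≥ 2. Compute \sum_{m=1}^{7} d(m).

d(2) = 3*4 = 12
d(3) = 3*12 = 36
d(4) = 3*36 = 108
d(5) = 3*108 = 324
d(6) = 3*324 = 972
d(7) = 3*972 = 2916
Sum = 4 + 12 + 36 + 108 + 324 + 972 + 2916 = 4372

4372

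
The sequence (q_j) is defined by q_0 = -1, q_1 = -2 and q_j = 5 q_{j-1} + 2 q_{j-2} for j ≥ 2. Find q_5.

-1848

q_2 = 5·(-2) + 2·(-1) = -12
q_3 = 5·(-12) + 2·(-2) = -64
q_4 = 5·(-64) + 2·(-12) = -344
q_5 = 5·(-344) + 2·(-64) = -1848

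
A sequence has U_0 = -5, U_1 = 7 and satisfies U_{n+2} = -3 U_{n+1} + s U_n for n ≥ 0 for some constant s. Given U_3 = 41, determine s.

U_2 = -21 - 5s
U_3 = 63 + 22s
So 63 + 22s = 41, giving s = -1.

-1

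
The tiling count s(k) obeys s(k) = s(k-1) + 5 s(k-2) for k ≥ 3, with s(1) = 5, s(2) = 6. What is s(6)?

521

s(3) = 6 + 5(5) = 31
s(4) = 31 + 5(6) = 61
s(5) = 61 + 5(31) = 216
s(6) = 216 + 5(61) = 521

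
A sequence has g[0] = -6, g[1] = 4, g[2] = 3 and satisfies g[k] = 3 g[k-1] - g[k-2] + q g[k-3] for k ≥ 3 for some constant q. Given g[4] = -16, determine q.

g[3] = 5 - 6q
g[4] = 12 - 14q
So 12 - 14q = -16, giving q = 2.

2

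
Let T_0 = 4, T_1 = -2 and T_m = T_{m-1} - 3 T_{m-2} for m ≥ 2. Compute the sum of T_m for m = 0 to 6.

28

T_2 = (-2) - 3*4 = -14
T_3 = (-14) - 3*(-2) = -8
T_4 = (-8) - 3*(-14) = 34
T_5 = 34 - 3*(-8) = 58
T_6 = 58 - 3*34 = -44
Sum = 4 + (-2) + (-14) + (-8) + 34 + 58 + (-44) = 28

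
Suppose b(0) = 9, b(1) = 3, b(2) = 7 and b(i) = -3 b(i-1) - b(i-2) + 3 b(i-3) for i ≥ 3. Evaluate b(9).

b(3) = -3*7 - 3 + 3*9 = 3
b(4) = -3*3 - 7 + 3*3 = -7
b(5) = -3*(-7) - 3 + 3*7 = 39
b(6) = -3*39 - (-7) + 3*3 = -101
b(7) = -3*(-101) - 39 + 3*(-7) = 243
b(8) = -3*243 - (-101) + 3*39 = -511
b(9) = -3*(-511) - 243 + 3*(-101) = 987

987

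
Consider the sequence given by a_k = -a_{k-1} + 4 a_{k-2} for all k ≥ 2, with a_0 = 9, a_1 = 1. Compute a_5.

-295

a_2 = -1 + 4*9 = 35
a_3 = -35 + 4*1 = -31
a_4 = -(-31) + 4*35 = 171
a_5 = -171 + 4*(-31) = -295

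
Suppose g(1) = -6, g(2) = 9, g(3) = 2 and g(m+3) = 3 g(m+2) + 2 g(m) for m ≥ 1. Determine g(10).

24

g(4) = 3*2 + 2*(-6) = -6
g(5) = 3*(-6) + 2*9 = 0
g(6) = 3*0 + 2*2 = 4
g(7) = 3*4 + 2*(-6) = 0
g(8) = 3*0 + 2*0 = 0
g(9) = 3*0 + 2*4 = 8
g(10) = 3*8 + 2*0 = 24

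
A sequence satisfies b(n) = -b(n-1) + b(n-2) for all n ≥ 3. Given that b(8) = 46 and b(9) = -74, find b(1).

Rearranging, b(n-2) = b(n) + b(n-1).
b(7) = -74 + 46 = -28
b(6) = 46 + (-28) = 18
b(5) = -28 + 18 = -10
b(4) = 18 + (-10) = 8
b(3) = -10 + 8 = -2
b(2) = 8 + (-2) = 6
b(1) = -2 + 6 = 4

4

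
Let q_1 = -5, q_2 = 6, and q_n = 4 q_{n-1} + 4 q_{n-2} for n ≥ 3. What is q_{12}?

q_3 = 4·6 + 4·(-5) = 4
q_4 = 4·4 + 4·6 = 40
q_5 = 4·40 + 4·4 = 176
q_6 = 4·176 + 4·40 = 864
q_7 = 4·864 + 4·176 = 4160
q_8 = 4·4160 + 4·864 = 20096
q_9 = 4·20096 + 4·4160 = 97024
q_{10} = 4·97024 + 4·20096 = 468480
q_{11} = 4·468480 + 4·97024 = 2262016
q_{12} = 4·2262016 + 4·468480 = 10921984

10921984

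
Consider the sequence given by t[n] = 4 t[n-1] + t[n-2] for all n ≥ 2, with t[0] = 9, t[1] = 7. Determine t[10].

3796021

t[2] = 4(7) + 9 = 37
t[3] = 4(37) + 7 = 155
t[4] = 4(155) + 37 = 657
t[5] = 4(657) + 155 = 2783
t[6] = 4(2783) + 657 = 11789
t[7] = 4(11789) + 2783 = 49939
t[8] = 4(49939) + 11789 = 211545
t[9] = 4(211545) + 49939 = 896119
t[10] = 4(896119) + 211545 = 3796021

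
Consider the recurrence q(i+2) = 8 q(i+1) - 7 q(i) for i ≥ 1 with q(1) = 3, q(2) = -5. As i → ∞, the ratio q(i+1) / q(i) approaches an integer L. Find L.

7

The characteristic equation is r^2 - 8r + 7 = 0, which factors as (r - 7)(r - 1) = 0.
So the roots are 7 and 1. Since |7| > |1| and the coefficient of 7^i is non-zero, the ratio tends to 7.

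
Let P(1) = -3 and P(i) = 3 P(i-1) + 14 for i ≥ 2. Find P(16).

The fixed point is 14/(1 - 3) = -7, so P(i) + 7 = 3(P(i-1) + 7).
Hence P(i) = 4·3^{i-1} - 7.
P(16) = 4·3^{15} - 7 = 4·14348907 - 7 = 57395621.

57395621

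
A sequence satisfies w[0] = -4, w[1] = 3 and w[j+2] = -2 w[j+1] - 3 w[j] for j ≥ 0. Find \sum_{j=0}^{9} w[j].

w[2] = -2·3 - 3·(-4) = 6
w[3] = -2·6 - 3·3 = -21
w[4] = -2·(-21) - 3·6 = 24
w[5] = -2·24 - 3·(-21) = 15
w[6] = -2·15 - 3·24 = -102
w[7] = -2·(-102) - 3·15 = 159
w[8] = -2·159 - 3·(-102) = -12
w[9] = -2·(-12) - 3·159 = -453
Sum = (-4) + 3 + 6 + (-21) + 24 + 15 + (-102) + 159 + (-12) + (-453) = -385

-385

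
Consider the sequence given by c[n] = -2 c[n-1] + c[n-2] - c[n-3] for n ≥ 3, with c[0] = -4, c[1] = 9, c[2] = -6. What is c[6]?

c[3] = -2(-6) + 9 - (-4) = 25
c[4] = -2(25) + (-6) - 9 = -65
c[5] = -2(-65) + 25 - (-6) = 161
c[6] = -2(161) + (-65) - 25 = -412

-412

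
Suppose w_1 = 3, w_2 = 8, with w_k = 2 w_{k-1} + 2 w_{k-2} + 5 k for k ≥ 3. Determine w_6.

w_3 = 2*8 + 2*3 + 15 = 37
w_4 = 2*37 + 2*8 + 20 = 110
w_5 = 2*110 + 2*37 + 25 = 319
w_6 = 2*319 + 2*110 + 30 = 888

888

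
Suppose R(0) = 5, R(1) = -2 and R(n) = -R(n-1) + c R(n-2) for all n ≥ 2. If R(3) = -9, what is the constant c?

1

R(2) = 2 + 5c
R(3) = -2 - 7c
So -2 - 7c = -9, giving c = 1.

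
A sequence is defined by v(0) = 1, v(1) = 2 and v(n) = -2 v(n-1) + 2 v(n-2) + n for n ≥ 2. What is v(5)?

v(2) = -2(2) + 2(1) + 2 = 0
v(3) = -2(0) + 2(2) + 3 = 7
v(4) = -2(7) + 2(0) + 4 = -10
v(5) = -2(-10) + 2(7) + 5 = 39

39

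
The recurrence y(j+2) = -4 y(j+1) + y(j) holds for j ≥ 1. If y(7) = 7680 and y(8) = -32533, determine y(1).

Rearranging, y(j-2) = y(j) + 4 y(j-1).
y(6) = -32533 + 4·7680 = -1813
y(5) = 7680 + 4·(-1813) = 428
y(4) = -1813 + 4·428 = -101
y(3) = 428 + 4·(-101) = 24
y(2) = -101 + 4·24 = -5
y(1) = 24 + 4·(-5) = 4

4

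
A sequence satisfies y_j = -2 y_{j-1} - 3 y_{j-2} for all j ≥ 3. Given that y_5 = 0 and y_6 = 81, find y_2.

Rearranging, y_{j-2} = (y_j + 2 y_{j-1}) / -3.
y_4 = (81 + 2(0)) / -3 = 81/-3 = -27
y_3 = (0 + 2(-27)) / -3 = -54/-3 = 18
y_2 = (-27 + 2(18)) / -3 = 9/-3 = -3

-3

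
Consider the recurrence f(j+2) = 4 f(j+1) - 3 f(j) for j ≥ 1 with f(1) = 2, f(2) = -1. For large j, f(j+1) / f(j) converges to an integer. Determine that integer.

3

The characteristic equation is r^2 - 4r + 3 = 0, which factors as (r - 3)(r - 1) = 0.
So the roots are 3 and 1. Since |3| > |1| and the coefficient of 3^j is non-zero, the ratio tends to 3.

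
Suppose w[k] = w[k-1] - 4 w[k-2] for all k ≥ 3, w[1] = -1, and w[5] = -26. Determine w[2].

2

Let w[2] = z.
w[3] = 4 + z
w[4] = 4 - 3z
w[5] = -12 - 7z
So -12 - 7z = -26, giving z = 2.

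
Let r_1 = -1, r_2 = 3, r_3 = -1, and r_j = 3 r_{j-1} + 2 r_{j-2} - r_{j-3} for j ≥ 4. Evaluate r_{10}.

4293

r_4 = 3(-1) + 2(3) - (-1) = 4
r_5 = 3(4) + 2(-1) - 3 = 7
r_6 = 3(7) + 2(4) - (-1) = 30
r_7 = 3(30) + 2(7) - 4 = 100
r_8 = 3(100) + 2(30) - 7 = 353
r_9 = 3(353) + 2(100) - 30 = 1229
r_{10} = 3(1229) + 2(353) - 100 = 4293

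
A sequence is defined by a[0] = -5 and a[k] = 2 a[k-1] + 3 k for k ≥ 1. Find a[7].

a[1] = 2(-5) + 3 = -7
a[2] = 2(-7) + 6 = -8
a[3] = 2(-8) + 9 = -7
a[4] = 2(-7) + 12 = -2
a[5] = 2(-2) + 15 = 11
a[6] = 2(11) + 18 = 40
a[7] = 2(40) + 21 = 101

101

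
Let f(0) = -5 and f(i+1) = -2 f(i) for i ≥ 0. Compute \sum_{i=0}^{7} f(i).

425

f(1) = -2(-5) = 10
f(2) = -2(10) = -20
f(3) = -2(-20) = 40
f(4) = -2(40) = -80
f(5) = -2(-80) = 160
f(6) = -2(160) = -320
f(7) = -2(-320) = 640
Sum = (-5) + 10 + (-20) + 40 + (-80) + 160 + (-320) + 640 = 425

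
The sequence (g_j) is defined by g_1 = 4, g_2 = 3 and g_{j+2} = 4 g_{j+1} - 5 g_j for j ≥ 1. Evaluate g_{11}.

14632

g_3 = 4*3 - 5*4 = -8
g_4 = 4*(-8) - 5*3 = -47
g_5 = 4*(-47) - 5*(-8) = -148
g_6 = 4*(-148) - 5*(-47) = -357
g_7 = 4*(-357) - 5*(-148) = -688
g_8 = 4*(-688) - 5*(-357) = -967
g_9 = 4*(-967) - 5*(-688) = -428
g_{10} = 4*(-428) - 5*(-967) = 3123
g_{11} = 4*3123 - 5*(-428) = 14632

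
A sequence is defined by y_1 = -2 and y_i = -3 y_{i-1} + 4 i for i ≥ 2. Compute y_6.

918

y_2 = -3·(-2) + 8 = 14
y_3 = -3·14 + 12 = -30
y_4 = -3·(-30) + 16 = 106
y_5 = -3·106 + 20 = -298
y_6 = -3·(-298) + 24 = 918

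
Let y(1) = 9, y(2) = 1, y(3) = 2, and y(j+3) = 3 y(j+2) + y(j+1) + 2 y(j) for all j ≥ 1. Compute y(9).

y(4) = 3*2 + 1 + 2*9 = 25
y(5) = 3*25 + 2 + 2*1 = 79
y(6) = 3*79 + 25 + 2*2 = 266
y(7) = 3*266 + 79 + 2*25 = 927
y(8) = 3*927 + 266 + 2*79 = 3205
y(9) = 3*3205 + 927 + 2*266 = 11074

11074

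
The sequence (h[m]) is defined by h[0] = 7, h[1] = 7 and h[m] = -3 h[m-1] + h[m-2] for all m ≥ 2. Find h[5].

h[2] = -3*7 + 7 = -14
h[3] = -3*(-14) + 7 = 49
h[4] = -3*49 + (-14) = -161
h[5] = -3*(-161) + 49 = 532

532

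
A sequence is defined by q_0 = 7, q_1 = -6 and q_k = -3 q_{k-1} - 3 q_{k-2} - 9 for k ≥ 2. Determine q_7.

126

q_2 = -3(-6) - 3(7) - 9 = -12
q_3 = -3(-12) - 3(-6) - 9 = 45
q_4 = -3(45) - 3(-12) - 9 = -108
q_5 = -3(-108) - 3(45) - 9 = 180
q_6 = -3(180) - 3(-108) - 9 = -225
q_7 = -3(-225) - 3(180) - 9 = 126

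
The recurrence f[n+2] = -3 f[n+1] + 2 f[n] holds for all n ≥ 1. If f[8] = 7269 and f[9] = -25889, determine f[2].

Rearranging, f[n-2] = (f[n] + 3 f[n-1]) / 2.
f[7] = (-25889 + 3*7269) / 2 = -4082/2 = -2041
f[6] = (7269 + 3*(-2041)) / 2 = 1146/2 = 573
f[5] = (-2041 + 3*573) / 2 = -322/2 = -161
f[4] = (573 + 3*(-161)) / 2 = 90/2 = 45
f[3] = (-161 + 3*45) / 2 = -26/2 = -13
f[2] = (45 + 3*(-13)) / 2 = 6/2 = 3

3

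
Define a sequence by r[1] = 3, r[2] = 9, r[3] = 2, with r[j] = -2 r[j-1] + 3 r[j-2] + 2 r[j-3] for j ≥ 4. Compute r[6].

r[4] = -2·2 + 3·9 + 2·3 = 29
r[5] = -2·29 + 3·2 + 2·9 = -34
r[6] = -2·(-34) + 3·29 + 2·2 = 159

159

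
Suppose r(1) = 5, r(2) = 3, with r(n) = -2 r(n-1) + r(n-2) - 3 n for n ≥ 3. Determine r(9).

r(3) = -2·3 + 5 - 9 = -10
r(4) = -2·(-10) + 3 - 12 = 11
r(5) = -2·11 + (-10) - 15 = -47
r(6) = -2·(-47) + 11 - 18 = 87
r(7) = -2·87 + (-47) - 21 = -242
r(8) = -2·(-242) + 87 - 24 = 547
r(9) = -2·547 + (-242) - 27 = -1363

-1363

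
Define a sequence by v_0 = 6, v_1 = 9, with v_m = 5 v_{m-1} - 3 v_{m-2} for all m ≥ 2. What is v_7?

36477

v_2 = 5·9 - 3·6 = 27
v_3 = 5·27 - 3·9 = 108
v_4 = 5·108 - 3·27 = 459
v_5 = 5·459 - 3·108 = 1971
v_6 = 5·1971 - 3·459 = 8478
v_7 = 5·8478 - 3·1971 = 36477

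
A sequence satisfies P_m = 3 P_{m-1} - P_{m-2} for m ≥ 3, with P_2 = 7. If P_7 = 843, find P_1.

Let P_1 = v.
P_3 = 21 - v
P_4 = 56 - 3v
P_5 = 147 - 8v
P_6 = 385 - 21v
P_7 = 1008 - 55v
So 1008 - 55v = 843, giving v = 3.

3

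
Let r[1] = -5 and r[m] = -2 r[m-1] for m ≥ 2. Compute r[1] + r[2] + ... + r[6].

105

r[2] = -2·(-5) = 10
r[3] = -2·10 = -20
r[4] = -2·(-20) = 40
r[5] = -2·40 = -80
r[6] = -2·(-80) = 160
Sum = (-5) + 10 + (-20) + 40 + (-80) + 160 = 105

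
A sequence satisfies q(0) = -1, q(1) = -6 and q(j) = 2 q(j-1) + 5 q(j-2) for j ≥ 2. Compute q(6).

-2557

q(2) = 2·(-6) + 5·(-1) = -17
q(3) = 2·(-17) + 5·(-6) = -64
q(4) = 2·(-64) + 5·(-17) = -213
q(5) = 2·(-213) + 5·(-64) = -746
q(6) = 2·(-746) + 5·(-213) = -2557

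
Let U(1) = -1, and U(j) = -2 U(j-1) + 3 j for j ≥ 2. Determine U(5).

-37

U(2) = -2*(-1) + 6 = 8
U(3) = -2*8 + 9 = -7
U(4) = -2*(-7) + 12 = 26
U(5) = -2*26 + 15 = -37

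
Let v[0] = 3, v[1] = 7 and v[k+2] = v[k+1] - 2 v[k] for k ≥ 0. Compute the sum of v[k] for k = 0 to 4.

-17

v[2] = 7 - 2·3 = 1
v[3] = 1 - 2·7 = -13
v[4] = (-13) - 2·1 = -15
Sum = 3 + 7 + 1 + (-13) + (-15) = -17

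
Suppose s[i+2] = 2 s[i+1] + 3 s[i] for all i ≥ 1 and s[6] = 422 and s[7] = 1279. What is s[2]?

Rearranging, s[i-2] = (s[i] - 2 s[i-1]) / 3.
s[5] = (1279 - 2(422)) / 3 = 435/3 = 145
s[4] = (422 - 2(145)) / 3 = 132/3 = 44
s[3] = (145 - 2(44)) / 3 = 57/3 = 19
s[2] = (44 - 2(19)) / 3 = 6/3 = 2

2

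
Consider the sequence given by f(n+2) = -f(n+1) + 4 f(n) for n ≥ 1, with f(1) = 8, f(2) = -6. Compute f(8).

-3166

f(3) = -(-6) + 4*8 = 38
f(4) = -38 + 4*(-6) = -62
f(5) = -(-62) + 4*38 = 214
f(6) = -214 + 4*(-62) = -462
f(7) = -(-462) + 4*214 = 1318
f(8) = -1318 + 4*(-462) = -3166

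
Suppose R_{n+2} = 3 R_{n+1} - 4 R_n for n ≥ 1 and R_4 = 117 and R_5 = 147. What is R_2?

Rearranging, R_{n-2} = (R_n - 3 R_{n-1}) / -4.
R_3 = (147 - 3(117)) / -4 = -204/-4 = 51
R_2 = (117 - 3(51)) / -4 = -36/-4 = 9

9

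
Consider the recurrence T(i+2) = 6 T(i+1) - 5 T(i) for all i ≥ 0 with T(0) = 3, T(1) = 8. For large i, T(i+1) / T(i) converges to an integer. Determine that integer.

The characteristic equation is r^2 - 6r + 5 = 0, which factors as (r - 5)(r - 1) = 0.
So the roots are 5 and 1. Since |5| > |1| and the coefficient of 5^i is non-zero, the ratio tends to 5.

5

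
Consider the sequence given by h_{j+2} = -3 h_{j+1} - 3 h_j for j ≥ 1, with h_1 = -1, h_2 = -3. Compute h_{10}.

729

h_3 = -3(-3) - 3(-1) = 12
h_4 = -3(12) - 3(-3) = -27
h_5 = -3(-27) - 3(12) = 45
h_6 = -3(45) - 3(-27) = -54
h_7 = -3(-54) - 3(45) = 27
h_8 = -3(27) - 3(-54) = 81
h_9 = -3(81) - 3(27) = -324
h_{10} = -3(-324) - 3(81) = 729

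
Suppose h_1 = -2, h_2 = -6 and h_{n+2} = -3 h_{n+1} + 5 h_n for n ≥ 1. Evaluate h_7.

h_3 = -3·(-6) + 5·(-2) = 8
h_4 = -3·8 + 5·(-6) = -54
h_5 = -3·(-54) + 5·8 = 202
h_6 = -3·202 + 5·(-54) = -876
h_7 = -3·(-876) + 5·202 = 3638

3638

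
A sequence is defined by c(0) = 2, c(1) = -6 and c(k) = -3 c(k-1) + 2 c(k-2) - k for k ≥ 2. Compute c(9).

-150568

c(2) = -3*(-6) + 2*2 - 2 = 20
c(3) = -3*20 + 2*(-6) - 3 = -75
c(4) = -3*(-75) + 2*20 - 4 = 261
c(5) = -3*261 + 2*(-75) - 5 = -938
c(6) = -3*(-938) + 2*261 - 6 = 3330
c(7) = -3*3330 + 2*(-938) - 7 = -11873
c(8) = -3*(-11873) + 2*3330 - 8 = 42271
c(9) = -3*42271 + 2*(-11873) - 9 = -150568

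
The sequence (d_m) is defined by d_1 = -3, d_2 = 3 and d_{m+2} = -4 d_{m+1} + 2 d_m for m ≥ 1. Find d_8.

d_3 = -4·3 + 2·(-3) = -18
d_4 = -4·(-18) + 2·3 = 78
d_5 = -4·78 + 2·(-18) = -348
d_6 = -4·(-348) + 2·78 = 1548
d_7 = -4·1548 + 2·(-348) = -6888
d_8 = -4·(-6888) + 2·1548 = 30648

30648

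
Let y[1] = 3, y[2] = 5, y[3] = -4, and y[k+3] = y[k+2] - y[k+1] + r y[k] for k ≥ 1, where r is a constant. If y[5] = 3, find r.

1

y[4] = -9 + 3r
y[5] = -5 + 8r
So -5 + 8r = 3, giving r = 1.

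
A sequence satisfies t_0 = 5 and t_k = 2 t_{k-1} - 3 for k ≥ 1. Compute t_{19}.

1048579

The fixed point is -3/(1 - 2) = 3, so t_k - 3 = 2(t_{k-1} - 3).
Hence t_k = 2·2^k + 3.
t_{19} = 2·2^{19} + 3 = 2·524288 + 3 = 1048579.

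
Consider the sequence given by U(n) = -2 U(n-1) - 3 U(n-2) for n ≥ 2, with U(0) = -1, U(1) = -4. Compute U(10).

131

U(2) = -2(-4) - 3(-1) = 11
U(3) = -2(11) - 3(-4) = -10
U(4) = -2(-10) - 3(11) = -13
U(5) = -2(-13) - 3(-10) = 56
U(6) = -2(56) - 3(-13) = -73
U(7) = -2(-73) - 3(56) = -22
U(8) = -2(-22) - 3(-73) = 263
U(9) = -2(263) - 3(-22) = -460
U(10) = -2(-460) - 3(263) = 131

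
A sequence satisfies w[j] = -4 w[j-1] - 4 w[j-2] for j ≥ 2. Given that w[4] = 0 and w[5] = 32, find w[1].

-6

Rearranging, w[j-2] = (w[j] + 4 w[j-1]) / -4.
w[3] = (32 + 4·0) / -4 = 32/-4 = -8
w[2] = (0 + 4·(-8)) / -4 = -32/-4 = 8
w[1] = (-8 + 4·8) / -4 = 24/-4 = -6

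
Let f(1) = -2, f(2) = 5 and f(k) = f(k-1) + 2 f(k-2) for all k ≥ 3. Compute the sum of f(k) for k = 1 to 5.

28

f(3) = 5 + 2(-2) = 1
f(4) = 1 + 2(5) = 11
f(5) = 11 + 2(1) = 13
Sum = (-2) + 5 + 1 + 11 + 13 = 28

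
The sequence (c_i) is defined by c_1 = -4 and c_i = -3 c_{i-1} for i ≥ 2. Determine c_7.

c_2 = -3·(-4) = 12
c_3 = -3·12 = -36
c_4 = -3·(-36) = 108
c_5 = -3·108 = -324
c_6 = -3·(-324) = 972
c_7 = -3·972 = -2916

-2916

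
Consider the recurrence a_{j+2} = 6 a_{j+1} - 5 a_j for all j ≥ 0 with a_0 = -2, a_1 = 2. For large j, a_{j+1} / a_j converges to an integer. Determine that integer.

5

The characteristic equation is r^2 - 6r + 5 = 0, which factors as (r - 5)(r - 1) = 0.
So the roots are 5 and 1. Since |5| > |1| and the coefficient of 5^j is non-zero, the ratio tends to 5.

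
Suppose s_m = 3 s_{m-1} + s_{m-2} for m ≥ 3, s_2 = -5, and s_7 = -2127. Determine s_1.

Let s_1 = x.
s_3 = -15 + x
s_4 = -50 + 3x
s_5 = -165 + 10x
s_6 = -545 + 33x
s_7 = -1800 + 109x
So -1800 + 109x = -2127, giving x = -3.

-3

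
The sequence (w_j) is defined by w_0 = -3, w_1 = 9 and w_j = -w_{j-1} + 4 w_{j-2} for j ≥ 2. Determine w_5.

369

w_2 = -9 + 4(-3) = -21
w_3 = -(-21) + 4(9) = 57
w_4 = -57 + 4(-21) = -141
w_5 = -(-141) + 4(57) = 369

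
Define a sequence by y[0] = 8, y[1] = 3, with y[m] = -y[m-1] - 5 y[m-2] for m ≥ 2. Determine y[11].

y[2] = -3 - 5·8 = -43
y[3] = -(-43) - 5·3 = 28
y[4] = -28 - 5·(-43) = 187
y[5] = -187 - 5·28 = -327
y[6] = -(-327) - 5·187 = -608
y[7] = -(-608) - 5·(-327) = 2243
y[8] = -2243 - 5·(-608) = 797
y[9] = -797 - 5·2243 = -12012
y[10] = -(-12012) - 5·797 = 8027
y[11] = -8027 - 5·(-12012) = 52033

52033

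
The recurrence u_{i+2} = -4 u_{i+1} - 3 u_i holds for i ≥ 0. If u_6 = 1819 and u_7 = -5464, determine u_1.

-4

Rearranging, u_{i-2} = (u_i + 4 u_{i-1}) / -3.
u_5 = (-5464 + 4(1819)) / -3 = 1812/-3 = -604
u_4 = (1819 + 4(-604)) / -3 = -597/-3 = 199
u_3 = (-604 + 4(199)) / -3 = 192/-3 = -64
u_2 = (199 + 4(-64)) / -3 = -57/-3 = 19
u_1 = (-64 + 4(19)) / -3 = 12/-3 = -4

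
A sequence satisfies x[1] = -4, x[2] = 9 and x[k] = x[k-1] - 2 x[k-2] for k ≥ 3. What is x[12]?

x[3] = 9 - 2*(-4) = 17
x[4] = 17 - 2*9 = -1
x[5] = (-1) - 2*17 = -35
x[6] = (-35) - 2*(-1) = -33
x[7] = (-33) - 2*(-35) = 37
x[8] = 37 - 2*(-33) = 103
x[9] = 103 - 2*37 = 29
x[10] = 29 - 2*103 = -177
x[11] = (-177) - 2*29 = -235
x[12] = (-235) - 2*(-177) = 119

119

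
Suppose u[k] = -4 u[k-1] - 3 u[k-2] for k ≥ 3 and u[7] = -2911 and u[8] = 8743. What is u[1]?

Rearranging, u[k-2] = (u[k] + 4 u[k-1]) / -3.
u[6] = (8743 + 4·(-2911)) / -3 = -2901/-3 = 967
u[5] = (-2911 + 4·967) / -3 = 957/-3 = -319
u[4] = (967 + 4·(-319)) / -3 = -309/-3 = 103
u[3] = (-319 + 4·103) / -3 = 93/-3 = -31
u[2] = (103 + 4·(-31)) / -3 = -21/-3 = 7
u[1] = (-31 + 4·7) / -3 = -3/-3 = 1

1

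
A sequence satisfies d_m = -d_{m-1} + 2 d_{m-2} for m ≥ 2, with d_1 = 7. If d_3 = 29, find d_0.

-4

Let d_0 = y.
d_2 = -7 + 2y
d_3 = 21 - 2y
So 21 - 2y = 29, giving y = -4.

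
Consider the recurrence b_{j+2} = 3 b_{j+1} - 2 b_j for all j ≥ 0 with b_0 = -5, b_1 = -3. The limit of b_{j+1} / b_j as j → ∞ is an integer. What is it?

The characteristic equation is r^2 - 3r + 2 = 0, which factors as (r - 2)(r - 1) = 0.
So the roots are 2 and 1. Since |2| > |1| and the coefficient of 2^j is non-zero, the ratio tends to 2.

2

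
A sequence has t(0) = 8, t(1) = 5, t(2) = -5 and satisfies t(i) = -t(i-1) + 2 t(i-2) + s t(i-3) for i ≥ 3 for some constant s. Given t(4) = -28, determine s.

1

t(3) = 15 + 8s
t(4) = -25 - 3s
So -25 - 3s = -28, giving s = 1.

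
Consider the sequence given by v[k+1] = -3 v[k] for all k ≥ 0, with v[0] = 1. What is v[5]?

-243

v[1] = -3*1 = -3
v[2] = -3*(-3) = 9
v[3] = -3*9 = -27
v[4] = -3*(-27) = 81
v[5] = -3*81 = -243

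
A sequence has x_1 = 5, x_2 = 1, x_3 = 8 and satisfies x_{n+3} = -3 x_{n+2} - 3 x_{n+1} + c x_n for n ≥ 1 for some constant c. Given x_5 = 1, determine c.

x_4 = -27 + 5c
x_5 = 57 - 14c
So 57 - 14c = 1, giving c = 4.

4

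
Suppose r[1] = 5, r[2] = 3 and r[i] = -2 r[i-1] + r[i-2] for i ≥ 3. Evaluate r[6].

27

r[3] = -2*3 + 5 = -1
r[4] = -2*(-1) + 3 = 5
r[5] = -2*5 + (-1) = -11
r[6] = -2*(-11) + 5 = 27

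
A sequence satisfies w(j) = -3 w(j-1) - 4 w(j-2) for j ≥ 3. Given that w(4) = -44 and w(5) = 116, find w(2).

8

Rearranging, w(j-2) = (w(j) + 3 w(j-1)) / -4.
w(3) = (116 + 3*(-44)) / -4 = -16/-4 = 4
w(2) = (-44 + 3*4) / -4 = -32/-4 = 8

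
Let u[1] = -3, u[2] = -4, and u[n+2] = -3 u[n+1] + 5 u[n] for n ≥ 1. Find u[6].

-109

u[3] = -3(-4) + 5(-3) = -3
u[4] = -3(-3) + 5(-4) = -11
u[5] = -3(-11) + 5(-3) = 18
u[6] = -3(18) + 5(-11) = -109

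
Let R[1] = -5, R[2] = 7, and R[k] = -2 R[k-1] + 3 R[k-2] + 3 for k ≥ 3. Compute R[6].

R[3] = -2(7) + 3(-5) + 3 = -26
R[4] = -2(-26) + 3(7) + 3 = 76
R[5] = -2(76) + 3(-26) + 3 = -227
R[6] = -2(-227) + 3(76) + 3 = 685

685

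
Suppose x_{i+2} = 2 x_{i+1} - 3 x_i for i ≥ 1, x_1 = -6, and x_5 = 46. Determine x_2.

Let x_2 = w.
x_3 = 18 + 2w
x_4 = 36 + w
x_5 = 18 - 4w
So 18 - 4w = 46, giving w = -7.

-7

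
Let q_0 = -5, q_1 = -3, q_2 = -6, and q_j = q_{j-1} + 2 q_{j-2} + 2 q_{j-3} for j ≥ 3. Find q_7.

q_3 = (-6) + 2(-3) + 2(-5) = -22
q_4 = (-22) + 2(-6) + 2(-3) = -40
q_5 = (-40) + 2(-22) + 2(-6) = -96
q_6 = (-96) + 2(-40) + 2(-22) = -220
q_7 = (-220) + 2(-96) + 2(-40) = -492

-492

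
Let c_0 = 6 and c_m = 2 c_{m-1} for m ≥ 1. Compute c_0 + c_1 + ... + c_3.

c_1 = 2*6 = 12
c_2 = 2*12 = 24
c_3 = 2*24 = 48
Sum = 6 + 12 + 24 + 48 = 90

90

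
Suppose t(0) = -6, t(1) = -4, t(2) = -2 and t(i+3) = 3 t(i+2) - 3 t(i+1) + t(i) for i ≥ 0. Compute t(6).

t(3) = 3·(-2) - 3·(-4) + (-6) = 0
t(4) = 3·0 - 3·(-2) + (-4) = 2
t(5) = 3·2 - 3·0 + (-2) = 4
t(6) = 3·4 - 3·2 + 0 = 6

6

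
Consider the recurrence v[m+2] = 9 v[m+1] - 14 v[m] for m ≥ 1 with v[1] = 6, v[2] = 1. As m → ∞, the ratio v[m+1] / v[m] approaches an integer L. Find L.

7

The characteristic equation is r^2 - 9r + 14 = 0, which factors as (r - 7)(r - 2) = 0.
So the roots are 7 and 2. Since |7| > |2| and the coefficient of 7^m is non-zero, the ratio tends to 7.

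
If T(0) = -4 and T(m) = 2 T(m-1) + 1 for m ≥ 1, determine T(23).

-25165825

The fixed point is 1/(1 - 2) = -1, so T(m) + 1 = 2(T(m-1) + 1).
Hence T(m) = -3·2^m - 1.
T(23) = -3·2^{23} - 1 = -3·8388608 - 1 = -25165825.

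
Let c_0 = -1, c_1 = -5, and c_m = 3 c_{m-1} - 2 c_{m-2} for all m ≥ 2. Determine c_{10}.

-4093

c_2 = 3·(-5) - 2·(-1) = -13
c_3 = 3·(-13) - 2·(-5) = -29
c_4 = 3·(-29) - 2·(-13) = -61
c_5 = 3·(-61) - 2·(-29) = -125
c_6 = 3·(-125) - 2·(-61) = -253
c_7 = 3·(-253) - 2·(-125) = -509
c_8 = 3·(-509) - 2·(-253) = -1021
c_9 = 3·(-1021) - 2·(-509) = -2045
c_{10} = 3·(-2045) - 2·(-1021) = -4093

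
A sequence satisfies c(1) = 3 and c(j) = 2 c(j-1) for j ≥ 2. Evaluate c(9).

768

c(2) = 2·3 = 6
c(3) = 2·6 = 12
c(4) = 2·12 = 24
c(5) = 2·24 = 48
c(6) = 2·48 = 96
c(7) = 2·96 = 192
c(8) = 2·192 = 384
c(9) = 2·384 = 768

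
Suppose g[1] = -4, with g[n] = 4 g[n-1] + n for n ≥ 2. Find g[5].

g[2] = 4*(-4) + 2 = -14
g[3] = 4*(-14) + 3 = -53
g[4] = 4*(-53) + 4 = -208
g[5] = 4*(-208) + 5 = -827

-827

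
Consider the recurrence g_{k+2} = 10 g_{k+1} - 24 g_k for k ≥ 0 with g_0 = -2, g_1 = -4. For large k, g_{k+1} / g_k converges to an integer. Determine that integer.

6

The characteristic equation is r^2 - 10r + 24 = 0, which factors as (r - 6)(r - 4) = 0.
So the roots are 6 and 4. Since |6| > |4| and the coefficient of 6^k is non-zero, the ratio tends to 6.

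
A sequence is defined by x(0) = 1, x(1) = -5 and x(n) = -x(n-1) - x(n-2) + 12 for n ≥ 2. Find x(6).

1

x(2) = -(-5) - 1 + 12 = 16
x(3) = -16 - (-5) + 12 = 1
x(4) = -1 - 16 + 12 = -5
x(5) = -(-5) - 1 + 12 = 16
x(6) = -16 - (-5) + 12 = 1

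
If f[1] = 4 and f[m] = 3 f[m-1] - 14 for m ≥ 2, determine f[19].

The fixed point is -14/(1 - 3) = 7, so f[m] - 7 = 3(f[m-1] - 7).
Hence f[m] = -3·3^{m-1} + 7.
f[19] = -3·3^{18} + 7 = -3·387420489 + 7 = -1162261460.

-1162261460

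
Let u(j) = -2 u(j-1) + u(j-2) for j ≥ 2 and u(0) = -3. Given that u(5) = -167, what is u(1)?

-7

Let u(1) = x.
u(2) = -3 - 2x
u(3) = 6 + 5x
u(4) = -15 - 12x
u(5) = 36 + 29x
So 36 + 29x = -167, giving x = -7.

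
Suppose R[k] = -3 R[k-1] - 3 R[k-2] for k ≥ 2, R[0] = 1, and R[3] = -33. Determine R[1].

-7

Let R[1] = v.
R[2] = -3 - 3v
R[3] = 9 + 6v
So 9 + 6v = -33, giving v = -7.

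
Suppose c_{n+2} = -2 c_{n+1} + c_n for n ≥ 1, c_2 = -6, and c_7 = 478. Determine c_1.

2

Let c_1 = z.
c_3 = 12 + z
c_4 = -30 - 2z
c_5 = 72 + 5z
c_6 = -174 - 12z
c_7 = 420 + 29z
So 420 + 29z = 478, giving z = 2.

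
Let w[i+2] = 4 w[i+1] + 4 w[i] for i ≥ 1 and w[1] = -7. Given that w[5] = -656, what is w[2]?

-1

Let w[2] = x.
w[3] = -28 + 4x
w[4] = -112 + 20x
w[5] = -560 + 96x
So -560 + 96x = -656, giving x = -1.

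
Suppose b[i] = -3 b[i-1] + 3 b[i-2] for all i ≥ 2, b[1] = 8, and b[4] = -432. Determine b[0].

-2

Let b[0] = x.
b[2] = -24 + 3x
b[3] = 96 - 9x
b[4] = -360 + 36x
So -360 + 36x = -432, giving x = -2.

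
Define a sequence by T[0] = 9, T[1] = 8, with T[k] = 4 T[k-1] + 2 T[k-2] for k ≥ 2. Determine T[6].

19080

T[2] = 4·8 + 2·9 = 50
T[3] = 4·50 + 2·8 = 216
T[4] = 4·216 + 2·50 = 964
T[5] = 4·964 + 2·216 = 4288
T[6] = 4·4288 + 2·964 = 19080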